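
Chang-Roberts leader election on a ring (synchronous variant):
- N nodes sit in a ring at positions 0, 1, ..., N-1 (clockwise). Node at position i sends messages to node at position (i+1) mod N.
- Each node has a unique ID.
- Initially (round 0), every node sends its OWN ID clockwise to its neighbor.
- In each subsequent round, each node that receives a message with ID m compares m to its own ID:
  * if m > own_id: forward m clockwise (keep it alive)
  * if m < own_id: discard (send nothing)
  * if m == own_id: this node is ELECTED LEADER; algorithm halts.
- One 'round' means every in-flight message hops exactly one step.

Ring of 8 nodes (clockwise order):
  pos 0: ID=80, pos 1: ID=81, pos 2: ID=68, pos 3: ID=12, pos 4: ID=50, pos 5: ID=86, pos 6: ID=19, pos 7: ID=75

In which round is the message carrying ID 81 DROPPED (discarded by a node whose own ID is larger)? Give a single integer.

Answer: 4

Derivation:
Round 1: pos1(id81) recv 80: drop; pos2(id68) recv 81: fwd; pos3(id12) recv 68: fwd; pos4(id50) recv 12: drop; pos5(id86) recv 50: drop; pos6(id19) recv 86: fwd; pos7(id75) recv 19: drop; pos0(id80) recv 75: drop
Round 2: pos3(id12) recv 81: fwd; pos4(id50) recv 68: fwd; pos7(id75) recv 86: fwd
Round 3: pos4(id50) recv 81: fwd; pos5(id86) recv 68: drop; pos0(id80) recv 86: fwd
Round 4: pos5(id86) recv 81: drop; pos1(id81) recv 86: fwd
Round 5: pos2(id68) recv 86: fwd
Round 6: pos3(id12) recv 86: fwd
Round 7: pos4(id50) recv 86: fwd
Round 8: pos5(id86) recv 86: ELECTED
Message ID 81 originates at pos 1; dropped at pos 5 in round 4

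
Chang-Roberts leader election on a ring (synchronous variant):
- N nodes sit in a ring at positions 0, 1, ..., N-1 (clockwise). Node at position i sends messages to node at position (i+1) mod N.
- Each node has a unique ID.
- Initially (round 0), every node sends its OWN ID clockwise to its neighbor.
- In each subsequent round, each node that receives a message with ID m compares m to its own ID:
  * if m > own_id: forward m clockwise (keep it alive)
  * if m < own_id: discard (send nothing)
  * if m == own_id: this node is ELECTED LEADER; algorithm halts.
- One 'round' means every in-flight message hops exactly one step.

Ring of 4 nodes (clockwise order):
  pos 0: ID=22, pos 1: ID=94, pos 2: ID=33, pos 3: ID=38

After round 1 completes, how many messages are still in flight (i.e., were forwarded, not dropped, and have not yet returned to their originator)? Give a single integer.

Answer: 2

Derivation:
Round 1: pos1(id94) recv 22: drop; pos2(id33) recv 94: fwd; pos3(id38) recv 33: drop; pos0(id22) recv 38: fwd
After round 1: 2 messages still in flight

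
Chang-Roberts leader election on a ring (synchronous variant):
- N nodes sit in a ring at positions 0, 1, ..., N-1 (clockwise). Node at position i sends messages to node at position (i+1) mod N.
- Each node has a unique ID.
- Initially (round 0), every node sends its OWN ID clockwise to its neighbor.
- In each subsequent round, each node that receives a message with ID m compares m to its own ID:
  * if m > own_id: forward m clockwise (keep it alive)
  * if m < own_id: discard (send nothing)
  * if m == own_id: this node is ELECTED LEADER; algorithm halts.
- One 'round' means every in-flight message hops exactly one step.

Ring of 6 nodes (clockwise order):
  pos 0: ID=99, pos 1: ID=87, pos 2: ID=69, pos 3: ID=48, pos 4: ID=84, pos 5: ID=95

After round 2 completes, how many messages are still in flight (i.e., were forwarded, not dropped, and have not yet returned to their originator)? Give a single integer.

Answer: 2

Derivation:
Round 1: pos1(id87) recv 99: fwd; pos2(id69) recv 87: fwd; pos3(id48) recv 69: fwd; pos4(id84) recv 48: drop; pos5(id95) recv 84: drop; pos0(id99) recv 95: drop
Round 2: pos2(id69) recv 99: fwd; pos3(id48) recv 87: fwd; pos4(id84) recv 69: drop
After round 2: 2 messages still in flight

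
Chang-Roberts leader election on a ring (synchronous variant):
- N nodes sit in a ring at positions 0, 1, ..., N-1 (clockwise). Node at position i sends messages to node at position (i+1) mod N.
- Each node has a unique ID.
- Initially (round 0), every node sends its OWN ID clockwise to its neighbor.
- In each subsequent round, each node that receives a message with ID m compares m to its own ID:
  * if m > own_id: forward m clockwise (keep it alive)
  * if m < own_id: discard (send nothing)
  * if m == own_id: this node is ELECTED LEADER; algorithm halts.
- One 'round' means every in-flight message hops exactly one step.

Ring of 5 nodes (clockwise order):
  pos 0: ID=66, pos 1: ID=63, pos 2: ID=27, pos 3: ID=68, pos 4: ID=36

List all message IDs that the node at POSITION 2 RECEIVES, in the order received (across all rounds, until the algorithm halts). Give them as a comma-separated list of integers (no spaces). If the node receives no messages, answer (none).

Answer: 63,66,68

Derivation:
Round 1: pos1(id63) recv 66: fwd; pos2(id27) recv 63: fwd; pos3(id68) recv 27: drop; pos4(id36) recv 68: fwd; pos0(id66) recv 36: drop
Round 2: pos2(id27) recv 66: fwd; pos3(id68) recv 63: drop; pos0(id66) recv 68: fwd
Round 3: pos3(id68) recv 66: drop; pos1(id63) recv 68: fwd
Round 4: pos2(id27) recv 68: fwd
Round 5: pos3(id68) recv 68: ELECTED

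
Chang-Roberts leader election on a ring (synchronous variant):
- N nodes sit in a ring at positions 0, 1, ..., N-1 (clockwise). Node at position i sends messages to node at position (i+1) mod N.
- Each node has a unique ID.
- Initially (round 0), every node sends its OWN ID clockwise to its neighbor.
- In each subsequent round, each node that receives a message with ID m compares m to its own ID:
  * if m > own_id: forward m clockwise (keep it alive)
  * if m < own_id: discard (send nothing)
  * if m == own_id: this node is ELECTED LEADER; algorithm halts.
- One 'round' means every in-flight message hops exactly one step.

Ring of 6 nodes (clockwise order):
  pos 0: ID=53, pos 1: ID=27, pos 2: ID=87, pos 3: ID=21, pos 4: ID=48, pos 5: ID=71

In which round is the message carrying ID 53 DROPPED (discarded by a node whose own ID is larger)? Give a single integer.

Answer: 2

Derivation:
Round 1: pos1(id27) recv 53: fwd; pos2(id87) recv 27: drop; pos3(id21) recv 87: fwd; pos4(id48) recv 21: drop; pos5(id71) recv 48: drop; pos0(id53) recv 71: fwd
Round 2: pos2(id87) recv 53: drop; pos4(id48) recv 87: fwd; pos1(id27) recv 71: fwd
Round 3: pos5(id71) recv 87: fwd; pos2(id87) recv 71: drop
Round 4: pos0(id53) recv 87: fwd
Round 5: pos1(id27) recv 87: fwd
Round 6: pos2(id87) recv 87: ELECTED
Message ID 53 originates at pos 0; dropped at pos 2 in round 2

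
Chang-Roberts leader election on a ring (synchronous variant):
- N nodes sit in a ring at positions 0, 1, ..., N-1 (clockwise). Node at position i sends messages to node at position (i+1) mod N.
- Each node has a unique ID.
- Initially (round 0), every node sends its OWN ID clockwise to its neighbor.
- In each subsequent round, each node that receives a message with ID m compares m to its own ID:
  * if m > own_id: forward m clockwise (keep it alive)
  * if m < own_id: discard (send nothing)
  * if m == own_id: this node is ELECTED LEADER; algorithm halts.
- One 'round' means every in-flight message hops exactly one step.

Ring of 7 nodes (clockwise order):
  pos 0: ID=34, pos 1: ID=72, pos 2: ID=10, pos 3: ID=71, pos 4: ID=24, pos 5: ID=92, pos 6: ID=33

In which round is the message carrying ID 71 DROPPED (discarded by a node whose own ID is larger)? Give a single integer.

Answer: 2

Derivation:
Round 1: pos1(id72) recv 34: drop; pos2(id10) recv 72: fwd; pos3(id71) recv 10: drop; pos4(id24) recv 71: fwd; pos5(id92) recv 24: drop; pos6(id33) recv 92: fwd; pos0(id34) recv 33: drop
Round 2: pos3(id71) recv 72: fwd; pos5(id92) recv 71: drop; pos0(id34) recv 92: fwd
Round 3: pos4(id24) recv 72: fwd; pos1(id72) recv 92: fwd
Round 4: pos5(id92) recv 72: drop; pos2(id10) recv 92: fwd
Round 5: pos3(id71) recv 92: fwd
Round 6: pos4(id24) recv 92: fwd
Round 7: pos5(id92) recv 92: ELECTED
Message ID 71 originates at pos 3; dropped at pos 5 in round 2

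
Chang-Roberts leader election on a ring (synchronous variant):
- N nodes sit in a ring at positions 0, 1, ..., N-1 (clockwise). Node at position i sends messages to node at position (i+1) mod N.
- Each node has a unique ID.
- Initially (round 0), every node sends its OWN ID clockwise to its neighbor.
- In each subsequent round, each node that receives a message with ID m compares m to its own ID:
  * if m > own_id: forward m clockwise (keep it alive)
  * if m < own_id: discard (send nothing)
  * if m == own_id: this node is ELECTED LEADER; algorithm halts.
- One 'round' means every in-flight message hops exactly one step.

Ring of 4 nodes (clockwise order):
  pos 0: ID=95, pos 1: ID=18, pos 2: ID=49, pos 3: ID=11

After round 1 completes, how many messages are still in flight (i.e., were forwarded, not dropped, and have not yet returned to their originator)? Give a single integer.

Answer: 2

Derivation:
Round 1: pos1(id18) recv 95: fwd; pos2(id49) recv 18: drop; pos3(id11) recv 49: fwd; pos0(id95) recv 11: drop
After round 1: 2 messages still in flight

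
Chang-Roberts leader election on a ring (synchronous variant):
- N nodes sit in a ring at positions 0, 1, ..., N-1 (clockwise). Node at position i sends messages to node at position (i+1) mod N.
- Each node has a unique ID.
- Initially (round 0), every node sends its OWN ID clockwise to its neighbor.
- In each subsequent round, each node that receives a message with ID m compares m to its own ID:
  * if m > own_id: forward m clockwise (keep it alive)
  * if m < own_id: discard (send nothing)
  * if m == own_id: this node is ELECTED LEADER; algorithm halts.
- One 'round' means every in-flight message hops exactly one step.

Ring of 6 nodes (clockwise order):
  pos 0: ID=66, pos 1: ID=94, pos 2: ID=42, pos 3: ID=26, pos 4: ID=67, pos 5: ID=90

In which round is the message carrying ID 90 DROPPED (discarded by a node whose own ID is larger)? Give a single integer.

Answer: 2

Derivation:
Round 1: pos1(id94) recv 66: drop; pos2(id42) recv 94: fwd; pos3(id26) recv 42: fwd; pos4(id67) recv 26: drop; pos5(id90) recv 67: drop; pos0(id66) recv 90: fwd
Round 2: pos3(id26) recv 94: fwd; pos4(id67) recv 42: drop; pos1(id94) recv 90: drop
Round 3: pos4(id67) recv 94: fwd
Round 4: pos5(id90) recv 94: fwd
Round 5: pos0(id66) recv 94: fwd
Round 6: pos1(id94) recv 94: ELECTED
Message ID 90 originates at pos 5; dropped at pos 1 in round 2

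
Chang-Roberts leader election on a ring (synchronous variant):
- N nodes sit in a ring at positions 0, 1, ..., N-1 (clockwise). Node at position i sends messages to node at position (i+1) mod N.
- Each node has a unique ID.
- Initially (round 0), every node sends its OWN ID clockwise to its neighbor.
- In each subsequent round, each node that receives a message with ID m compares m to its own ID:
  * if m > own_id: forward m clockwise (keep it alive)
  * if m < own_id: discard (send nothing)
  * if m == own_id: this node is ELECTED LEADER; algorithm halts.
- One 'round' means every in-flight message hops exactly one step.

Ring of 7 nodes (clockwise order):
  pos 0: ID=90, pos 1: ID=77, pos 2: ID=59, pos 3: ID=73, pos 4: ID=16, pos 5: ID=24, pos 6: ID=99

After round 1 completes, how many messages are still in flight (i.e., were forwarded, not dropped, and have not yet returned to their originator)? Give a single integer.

Round 1: pos1(id77) recv 90: fwd; pos2(id59) recv 77: fwd; pos3(id73) recv 59: drop; pos4(id16) recv 73: fwd; pos5(id24) recv 16: drop; pos6(id99) recv 24: drop; pos0(id90) recv 99: fwd
After round 1: 4 messages still in flight

Answer: 4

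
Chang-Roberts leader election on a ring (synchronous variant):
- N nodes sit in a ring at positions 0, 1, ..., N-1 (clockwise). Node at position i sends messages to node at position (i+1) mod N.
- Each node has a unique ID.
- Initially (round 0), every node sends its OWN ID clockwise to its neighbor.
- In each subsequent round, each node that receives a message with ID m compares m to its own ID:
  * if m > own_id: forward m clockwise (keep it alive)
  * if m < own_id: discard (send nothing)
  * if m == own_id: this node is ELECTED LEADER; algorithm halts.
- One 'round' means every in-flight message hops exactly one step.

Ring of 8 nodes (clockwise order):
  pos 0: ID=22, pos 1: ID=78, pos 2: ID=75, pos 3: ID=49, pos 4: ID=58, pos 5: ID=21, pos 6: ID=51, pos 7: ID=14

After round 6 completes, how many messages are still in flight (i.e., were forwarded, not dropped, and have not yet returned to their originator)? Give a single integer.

Round 1: pos1(id78) recv 22: drop; pos2(id75) recv 78: fwd; pos3(id49) recv 75: fwd; pos4(id58) recv 49: drop; pos5(id21) recv 58: fwd; pos6(id51) recv 21: drop; pos7(id14) recv 51: fwd; pos0(id22) recv 14: drop
Round 2: pos3(id49) recv 78: fwd; pos4(id58) recv 75: fwd; pos6(id51) recv 58: fwd; pos0(id22) recv 51: fwd
Round 3: pos4(id58) recv 78: fwd; pos5(id21) recv 75: fwd; pos7(id14) recv 58: fwd; pos1(id78) recv 51: drop
Round 4: pos5(id21) recv 78: fwd; pos6(id51) recv 75: fwd; pos0(id22) recv 58: fwd
Round 5: pos6(id51) recv 78: fwd; pos7(id14) recv 75: fwd; pos1(id78) recv 58: drop
Round 6: pos7(id14) recv 78: fwd; pos0(id22) recv 75: fwd
After round 6: 2 messages still in flight

Answer: 2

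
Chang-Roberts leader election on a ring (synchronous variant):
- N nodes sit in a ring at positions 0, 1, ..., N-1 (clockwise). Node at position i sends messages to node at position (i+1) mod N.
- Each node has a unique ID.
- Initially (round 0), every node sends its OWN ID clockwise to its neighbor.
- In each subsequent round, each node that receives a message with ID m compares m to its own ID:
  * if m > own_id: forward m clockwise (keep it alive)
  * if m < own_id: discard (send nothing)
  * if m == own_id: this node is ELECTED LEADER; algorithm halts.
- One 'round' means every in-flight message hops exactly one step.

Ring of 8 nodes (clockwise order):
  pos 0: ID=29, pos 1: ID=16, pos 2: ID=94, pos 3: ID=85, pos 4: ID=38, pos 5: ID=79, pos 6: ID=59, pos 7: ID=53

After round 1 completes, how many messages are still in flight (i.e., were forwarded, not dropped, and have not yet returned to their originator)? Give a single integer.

Answer: 6

Derivation:
Round 1: pos1(id16) recv 29: fwd; pos2(id94) recv 16: drop; pos3(id85) recv 94: fwd; pos4(id38) recv 85: fwd; pos5(id79) recv 38: drop; pos6(id59) recv 79: fwd; pos7(id53) recv 59: fwd; pos0(id29) recv 53: fwd
After round 1: 6 messages still in flight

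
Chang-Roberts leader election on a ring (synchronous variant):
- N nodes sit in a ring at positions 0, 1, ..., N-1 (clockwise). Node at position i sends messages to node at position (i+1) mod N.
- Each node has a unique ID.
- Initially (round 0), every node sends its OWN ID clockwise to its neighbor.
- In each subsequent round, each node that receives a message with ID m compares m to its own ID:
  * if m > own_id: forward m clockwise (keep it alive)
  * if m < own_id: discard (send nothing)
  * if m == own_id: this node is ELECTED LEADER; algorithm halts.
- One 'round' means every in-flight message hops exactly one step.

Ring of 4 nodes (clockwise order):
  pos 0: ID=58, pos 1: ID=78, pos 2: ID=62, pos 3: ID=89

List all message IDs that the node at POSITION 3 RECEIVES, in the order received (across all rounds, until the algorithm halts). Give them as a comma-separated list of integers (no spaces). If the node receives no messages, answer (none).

Round 1: pos1(id78) recv 58: drop; pos2(id62) recv 78: fwd; pos3(id89) recv 62: drop; pos0(id58) recv 89: fwd
Round 2: pos3(id89) recv 78: drop; pos1(id78) recv 89: fwd
Round 3: pos2(id62) recv 89: fwd
Round 4: pos3(id89) recv 89: ELECTED

Answer: 62,78,89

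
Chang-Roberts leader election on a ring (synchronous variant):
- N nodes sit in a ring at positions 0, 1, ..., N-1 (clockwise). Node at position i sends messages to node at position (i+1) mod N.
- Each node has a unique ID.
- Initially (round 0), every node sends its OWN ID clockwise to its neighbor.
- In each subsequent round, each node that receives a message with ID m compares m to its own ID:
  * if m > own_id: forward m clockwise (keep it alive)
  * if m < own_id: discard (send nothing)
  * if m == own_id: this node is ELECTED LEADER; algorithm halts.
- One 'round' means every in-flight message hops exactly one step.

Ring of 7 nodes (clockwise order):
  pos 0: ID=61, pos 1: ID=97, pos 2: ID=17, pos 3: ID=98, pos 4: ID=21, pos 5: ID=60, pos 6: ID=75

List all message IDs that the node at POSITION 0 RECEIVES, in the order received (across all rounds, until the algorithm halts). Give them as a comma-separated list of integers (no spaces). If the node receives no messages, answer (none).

Answer: 75,98

Derivation:
Round 1: pos1(id97) recv 61: drop; pos2(id17) recv 97: fwd; pos3(id98) recv 17: drop; pos4(id21) recv 98: fwd; pos5(id60) recv 21: drop; pos6(id75) recv 60: drop; pos0(id61) recv 75: fwd
Round 2: pos3(id98) recv 97: drop; pos5(id60) recv 98: fwd; pos1(id97) recv 75: drop
Round 3: pos6(id75) recv 98: fwd
Round 4: pos0(id61) recv 98: fwd
Round 5: pos1(id97) recv 98: fwd
Round 6: pos2(id17) recv 98: fwd
Round 7: pos3(id98) recv 98: ELECTED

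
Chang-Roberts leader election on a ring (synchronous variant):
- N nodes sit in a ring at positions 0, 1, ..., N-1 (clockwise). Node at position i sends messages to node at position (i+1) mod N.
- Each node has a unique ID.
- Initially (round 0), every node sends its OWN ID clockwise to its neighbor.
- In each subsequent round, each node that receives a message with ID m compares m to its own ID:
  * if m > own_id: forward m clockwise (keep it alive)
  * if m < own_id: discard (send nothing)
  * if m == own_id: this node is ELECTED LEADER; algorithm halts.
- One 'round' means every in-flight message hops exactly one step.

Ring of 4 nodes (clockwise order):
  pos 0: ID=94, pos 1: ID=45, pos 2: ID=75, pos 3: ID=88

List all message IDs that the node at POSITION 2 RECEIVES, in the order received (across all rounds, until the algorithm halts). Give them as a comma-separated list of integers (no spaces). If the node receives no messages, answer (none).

Round 1: pos1(id45) recv 94: fwd; pos2(id75) recv 45: drop; pos3(id88) recv 75: drop; pos0(id94) recv 88: drop
Round 2: pos2(id75) recv 94: fwd
Round 3: pos3(id88) recv 94: fwd
Round 4: pos0(id94) recv 94: ELECTED

Answer: 45,94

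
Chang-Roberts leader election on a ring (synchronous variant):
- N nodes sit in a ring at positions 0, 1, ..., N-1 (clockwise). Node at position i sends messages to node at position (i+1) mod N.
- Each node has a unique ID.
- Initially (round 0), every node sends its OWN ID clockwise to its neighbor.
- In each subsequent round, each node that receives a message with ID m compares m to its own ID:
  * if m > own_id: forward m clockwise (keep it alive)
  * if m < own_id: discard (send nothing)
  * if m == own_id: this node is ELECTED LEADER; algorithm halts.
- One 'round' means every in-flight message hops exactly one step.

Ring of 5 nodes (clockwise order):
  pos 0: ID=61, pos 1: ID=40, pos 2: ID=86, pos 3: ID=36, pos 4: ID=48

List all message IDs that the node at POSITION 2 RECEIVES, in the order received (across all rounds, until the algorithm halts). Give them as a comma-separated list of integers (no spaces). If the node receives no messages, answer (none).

Round 1: pos1(id40) recv 61: fwd; pos2(id86) recv 40: drop; pos3(id36) recv 86: fwd; pos4(id48) recv 36: drop; pos0(id61) recv 48: drop
Round 2: pos2(id86) recv 61: drop; pos4(id48) recv 86: fwd
Round 3: pos0(id61) recv 86: fwd
Round 4: pos1(id40) recv 86: fwd
Round 5: pos2(id86) recv 86: ELECTED

Answer: 40,61,86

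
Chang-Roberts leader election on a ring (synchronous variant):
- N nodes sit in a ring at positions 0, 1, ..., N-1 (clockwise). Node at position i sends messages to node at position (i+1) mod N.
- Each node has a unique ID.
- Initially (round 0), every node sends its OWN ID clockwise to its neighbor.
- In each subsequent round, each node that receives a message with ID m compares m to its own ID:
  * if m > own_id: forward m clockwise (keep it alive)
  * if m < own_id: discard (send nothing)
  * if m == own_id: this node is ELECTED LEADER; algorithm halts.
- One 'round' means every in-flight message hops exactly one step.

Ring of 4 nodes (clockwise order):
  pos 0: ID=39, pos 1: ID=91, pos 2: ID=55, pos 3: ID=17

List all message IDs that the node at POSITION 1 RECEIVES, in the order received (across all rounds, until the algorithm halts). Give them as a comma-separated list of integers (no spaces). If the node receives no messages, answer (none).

Round 1: pos1(id91) recv 39: drop; pos2(id55) recv 91: fwd; pos3(id17) recv 55: fwd; pos0(id39) recv 17: drop
Round 2: pos3(id17) recv 91: fwd; pos0(id39) recv 55: fwd
Round 3: pos0(id39) recv 91: fwd; pos1(id91) recv 55: drop
Round 4: pos1(id91) recv 91: ELECTED

Answer: 39,55,91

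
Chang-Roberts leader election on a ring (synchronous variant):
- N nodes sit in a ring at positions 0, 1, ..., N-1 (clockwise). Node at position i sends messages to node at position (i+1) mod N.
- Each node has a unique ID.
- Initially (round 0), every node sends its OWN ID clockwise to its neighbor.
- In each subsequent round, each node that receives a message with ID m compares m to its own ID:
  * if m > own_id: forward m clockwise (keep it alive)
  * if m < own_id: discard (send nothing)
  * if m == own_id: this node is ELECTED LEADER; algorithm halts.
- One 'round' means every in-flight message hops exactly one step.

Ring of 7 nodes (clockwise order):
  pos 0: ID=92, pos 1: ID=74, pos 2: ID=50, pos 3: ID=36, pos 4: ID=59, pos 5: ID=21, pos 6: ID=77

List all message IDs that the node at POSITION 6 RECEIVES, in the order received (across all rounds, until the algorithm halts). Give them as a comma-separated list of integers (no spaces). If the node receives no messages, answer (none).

Round 1: pos1(id74) recv 92: fwd; pos2(id50) recv 74: fwd; pos3(id36) recv 50: fwd; pos4(id59) recv 36: drop; pos5(id21) recv 59: fwd; pos6(id77) recv 21: drop; pos0(id92) recv 77: drop
Round 2: pos2(id50) recv 92: fwd; pos3(id36) recv 74: fwd; pos4(id59) recv 50: drop; pos6(id77) recv 59: drop
Round 3: pos3(id36) recv 92: fwd; pos4(id59) recv 74: fwd
Round 4: pos4(id59) recv 92: fwd; pos5(id21) recv 74: fwd
Round 5: pos5(id21) recv 92: fwd; pos6(id77) recv 74: drop
Round 6: pos6(id77) recv 92: fwd
Round 7: pos0(id92) recv 92: ELECTED

Answer: 21,59,74,92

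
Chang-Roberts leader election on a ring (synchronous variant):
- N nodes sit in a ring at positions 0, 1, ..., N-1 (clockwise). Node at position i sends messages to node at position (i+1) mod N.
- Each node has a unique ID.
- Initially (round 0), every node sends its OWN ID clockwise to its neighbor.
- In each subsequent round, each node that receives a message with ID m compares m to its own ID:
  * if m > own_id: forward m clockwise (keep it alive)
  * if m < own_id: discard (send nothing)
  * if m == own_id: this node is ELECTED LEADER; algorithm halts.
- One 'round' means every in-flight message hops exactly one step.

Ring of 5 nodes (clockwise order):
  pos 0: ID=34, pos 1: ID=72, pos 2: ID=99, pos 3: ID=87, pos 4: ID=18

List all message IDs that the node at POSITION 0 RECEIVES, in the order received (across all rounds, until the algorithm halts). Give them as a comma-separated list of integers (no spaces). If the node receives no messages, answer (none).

Round 1: pos1(id72) recv 34: drop; pos2(id99) recv 72: drop; pos3(id87) recv 99: fwd; pos4(id18) recv 87: fwd; pos0(id34) recv 18: drop
Round 2: pos4(id18) recv 99: fwd; pos0(id34) recv 87: fwd
Round 3: pos0(id34) recv 99: fwd; pos1(id72) recv 87: fwd
Round 4: pos1(id72) recv 99: fwd; pos2(id99) recv 87: drop
Round 5: pos2(id99) recv 99: ELECTED

Answer: 18,87,99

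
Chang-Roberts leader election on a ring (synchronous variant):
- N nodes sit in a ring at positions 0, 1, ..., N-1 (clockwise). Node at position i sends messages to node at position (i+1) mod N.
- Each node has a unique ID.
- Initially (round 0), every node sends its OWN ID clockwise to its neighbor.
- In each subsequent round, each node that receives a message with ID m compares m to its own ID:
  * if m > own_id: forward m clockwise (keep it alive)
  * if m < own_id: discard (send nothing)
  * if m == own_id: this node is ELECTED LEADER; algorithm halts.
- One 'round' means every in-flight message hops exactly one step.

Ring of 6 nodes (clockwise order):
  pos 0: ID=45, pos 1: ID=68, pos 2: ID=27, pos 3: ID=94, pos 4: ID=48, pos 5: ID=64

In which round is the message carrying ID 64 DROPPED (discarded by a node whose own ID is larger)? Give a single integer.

Answer: 2

Derivation:
Round 1: pos1(id68) recv 45: drop; pos2(id27) recv 68: fwd; pos3(id94) recv 27: drop; pos4(id48) recv 94: fwd; pos5(id64) recv 48: drop; pos0(id45) recv 64: fwd
Round 2: pos3(id94) recv 68: drop; pos5(id64) recv 94: fwd; pos1(id68) recv 64: drop
Round 3: pos0(id45) recv 94: fwd
Round 4: pos1(id68) recv 94: fwd
Round 5: pos2(id27) recv 94: fwd
Round 6: pos3(id94) recv 94: ELECTED
Message ID 64 originates at pos 5; dropped at pos 1 in round 2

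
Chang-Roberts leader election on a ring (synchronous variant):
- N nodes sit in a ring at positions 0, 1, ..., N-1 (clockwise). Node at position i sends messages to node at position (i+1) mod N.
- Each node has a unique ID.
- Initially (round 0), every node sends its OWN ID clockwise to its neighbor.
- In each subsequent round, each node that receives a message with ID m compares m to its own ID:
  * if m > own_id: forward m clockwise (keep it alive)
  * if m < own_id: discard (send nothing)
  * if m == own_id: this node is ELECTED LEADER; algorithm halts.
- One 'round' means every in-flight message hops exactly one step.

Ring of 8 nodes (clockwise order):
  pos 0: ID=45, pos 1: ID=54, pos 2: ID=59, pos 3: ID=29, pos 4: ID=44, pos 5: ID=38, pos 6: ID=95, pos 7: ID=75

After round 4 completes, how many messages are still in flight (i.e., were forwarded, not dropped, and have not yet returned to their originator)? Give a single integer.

Answer: 2

Derivation:
Round 1: pos1(id54) recv 45: drop; pos2(id59) recv 54: drop; pos3(id29) recv 59: fwd; pos4(id44) recv 29: drop; pos5(id38) recv 44: fwd; pos6(id95) recv 38: drop; pos7(id75) recv 95: fwd; pos0(id45) recv 75: fwd
Round 2: pos4(id44) recv 59: fwd; pos6(id95) recv 44: drop; pos0(id45) recv 95: fwd; pos1(id54) recv 75: fwd
Round 3: pos5(id38) recv 59: fwd; pos1(id54) recv 95: fwd; pos2(id59) recv 75: fwd
Round 4: pos6(id95) recv 59: drop; pos2(id59) recv 95: fwd; pos3(id29) recv 75: fwd
After round 4: 2 messages still in flight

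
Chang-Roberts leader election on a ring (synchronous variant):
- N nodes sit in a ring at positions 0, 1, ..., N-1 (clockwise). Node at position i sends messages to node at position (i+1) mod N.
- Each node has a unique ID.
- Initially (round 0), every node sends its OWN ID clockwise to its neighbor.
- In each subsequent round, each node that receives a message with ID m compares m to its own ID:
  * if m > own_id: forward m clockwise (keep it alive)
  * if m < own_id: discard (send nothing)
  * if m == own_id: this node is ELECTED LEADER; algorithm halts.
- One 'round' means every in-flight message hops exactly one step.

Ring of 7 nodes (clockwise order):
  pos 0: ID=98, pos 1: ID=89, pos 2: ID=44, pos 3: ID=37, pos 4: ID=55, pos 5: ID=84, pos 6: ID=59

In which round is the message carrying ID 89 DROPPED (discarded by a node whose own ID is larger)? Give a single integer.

Answer: 6

Derivation:
Round 1: pos1(id89) recv 98: fwd; pos2(id44) recv 89: fwd; pos3(id37) recv 44: fwd; pos4(id55) recv 37: drop; pos5(id84) recv 55: drop; pos6(id59) recv 84: fwd; pos0(id98) recv 59: drop
Round 2: pos2(id44) recv 98: fwd; pos3(id37) recv 89: fwd; pos4(id55) recv 44: drop; pos0(id98) recv 84: drop
Round 3: pos3(id37) recv 98: fwd; pos4(id55) recv 89: fwd
Round 4: pos4(id55) recv 98: fwd; pos5(id84) recv 89: fwd
Round 5: pos5(id84) recv 98: fwd; pos6(id59) recv 89: fwd
Round 6: pos6(id59) recv 98: fwd; pos0(id98) recv 89: drop
Round 7: pos0(id98) recv 98: ELECTED
Message ID 89 originates at pos 1; dropped at pos 0 in round 6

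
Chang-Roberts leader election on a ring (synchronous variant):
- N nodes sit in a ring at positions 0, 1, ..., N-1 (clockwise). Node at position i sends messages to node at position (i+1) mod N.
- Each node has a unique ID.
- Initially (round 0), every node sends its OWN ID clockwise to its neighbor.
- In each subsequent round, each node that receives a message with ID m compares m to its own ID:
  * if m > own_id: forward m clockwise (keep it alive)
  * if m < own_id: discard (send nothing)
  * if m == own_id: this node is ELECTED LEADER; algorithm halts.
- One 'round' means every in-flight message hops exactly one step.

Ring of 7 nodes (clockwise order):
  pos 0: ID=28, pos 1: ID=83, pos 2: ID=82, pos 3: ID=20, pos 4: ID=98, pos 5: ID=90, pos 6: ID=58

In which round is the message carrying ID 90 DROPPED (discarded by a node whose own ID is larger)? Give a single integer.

Round 1: pos1(id83) recv 28: drop; pos2(id82) recv 83: fwd; pos3(id20) recv 82: fwd; pos4(id98) recv 20: drop; pos5(id90) recv 98: fwd; pos6(id58) recv 90: fwd; pos0(id28) recv 58: fwd
Round 2: pos3(id20) recv 83: fwd; pos4(id98) recv 82: drop; pos6(id58) recv 98: fwd; pos0(id28) recv 90: fwd; pos1(id83) recv 58: drop
Round 3: pos4(id98) recv 83: drop; pos0(id28) recv 98: fwd; pos1(id83) recv 90: fwd
Round 4: pos1(id83) recv 98: fwd; pos2(id82) recv 90: fwd
Round 5: pos2(id82) recv 98: fwd; pos3(id20) recv 90: fwd
Round 6: pos3(id20) recv 98: fwd; pos4(id98) recv 90: drop
Round 7: pos4(id98) recv 98: ELECTED
Message ID 90 originates at pos 5; dropped at pos 4 in round 6

Answer: 6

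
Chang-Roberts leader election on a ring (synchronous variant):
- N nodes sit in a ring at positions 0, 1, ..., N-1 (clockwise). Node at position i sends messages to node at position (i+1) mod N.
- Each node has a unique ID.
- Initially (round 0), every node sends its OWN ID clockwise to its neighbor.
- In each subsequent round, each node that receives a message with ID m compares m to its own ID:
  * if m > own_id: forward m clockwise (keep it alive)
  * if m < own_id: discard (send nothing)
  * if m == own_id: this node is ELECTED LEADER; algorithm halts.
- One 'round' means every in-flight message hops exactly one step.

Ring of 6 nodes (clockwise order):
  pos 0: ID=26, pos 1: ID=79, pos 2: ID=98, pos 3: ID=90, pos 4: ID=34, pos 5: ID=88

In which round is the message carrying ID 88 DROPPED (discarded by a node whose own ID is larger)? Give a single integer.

Answer: 3

Derivation:
Round 1: pos1(id79) recv 26: drop; pos2(id98) recv 79: drop; pos3(id90) recv 98: fwd; pos4(id34) recv 90: fwd; pos5(id88) recv 34: drop; pos0(id26) recv 88: fwd
Round 2: pos4(id34) recv 98: fwd; pos5(id88) recv 90: fwd; pos1(id79) recv 88: fwd
Round 3: pos5(id88) recv 98: fwd; pos0(id26) recv 90: fwd; pos2(id98) recv 88: drop
Round 4: pos0(id26) recv 98: fwd; pos1(id79) recv 90: fwd
Round 5: pos1(id79) recv 98: fwd; pos2(id98) recv 90: drop
Round 6: pos2(id98) recv 98: ELECTED
Message ID 88 originates at pos 5; dropped at pos 2 in round 3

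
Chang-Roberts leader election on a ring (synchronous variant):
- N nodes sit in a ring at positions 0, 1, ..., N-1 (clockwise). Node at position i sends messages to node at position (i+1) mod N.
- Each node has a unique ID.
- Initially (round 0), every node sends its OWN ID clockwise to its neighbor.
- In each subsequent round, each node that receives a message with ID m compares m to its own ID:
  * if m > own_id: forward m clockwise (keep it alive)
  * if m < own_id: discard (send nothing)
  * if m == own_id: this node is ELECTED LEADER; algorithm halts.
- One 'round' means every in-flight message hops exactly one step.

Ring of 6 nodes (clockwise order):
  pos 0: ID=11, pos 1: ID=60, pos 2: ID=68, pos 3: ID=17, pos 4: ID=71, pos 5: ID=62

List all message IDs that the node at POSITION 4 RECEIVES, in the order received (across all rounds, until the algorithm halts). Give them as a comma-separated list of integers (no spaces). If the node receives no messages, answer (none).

Answer: 17,68,71

Derivation:
Round 1: pos1(id60) recv 11: drop; pos2(id68) recv 60: drop; pos3(id17) recv 68: fwd; pos4(id71) recv 17: drop; pos5(id62) recv 71: fwd; pos0(id11) recv 62: fwd
Round 2: pos4(id71) recv 68: drop; pos0(id11) recv 71: fwd; pos1(id60) recv 62: fwd
Round 3: pos1(id60) recv 71: fwd; pos2(id68) recv 62: drop
Round 4: pos2(id68) recv 71: fwd
Round 5: pos3(id17) recv 71: fwd
Round 6: pos4(id71) recv 71: ELECTED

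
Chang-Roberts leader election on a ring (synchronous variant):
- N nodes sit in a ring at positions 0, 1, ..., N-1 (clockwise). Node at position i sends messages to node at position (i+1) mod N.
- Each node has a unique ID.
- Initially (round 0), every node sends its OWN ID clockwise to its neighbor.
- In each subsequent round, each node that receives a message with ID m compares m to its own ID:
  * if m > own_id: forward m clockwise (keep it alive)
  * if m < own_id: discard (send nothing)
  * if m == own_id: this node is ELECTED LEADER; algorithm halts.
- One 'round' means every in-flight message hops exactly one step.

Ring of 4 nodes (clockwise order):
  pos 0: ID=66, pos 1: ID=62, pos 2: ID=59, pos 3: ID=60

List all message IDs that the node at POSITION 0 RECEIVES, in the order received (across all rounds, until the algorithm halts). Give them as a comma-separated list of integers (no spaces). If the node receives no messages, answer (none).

Answer: 60,62,66

Derivation:
Round 1: pos1(id62) recv 66: fwd; pos2(id59) recv 62: fwd; pos3(id60) recv 59: drop; pos0(id66) recv 60: drop
Round 2: pos2(id59) recv 66: fwd; pos3(id60) recv 62: fwd
Round 3: pos3(id60) recv 66: fwd; pos0(id66) recv 62: drop
Round 4: pos0(id66) recv 66: ELECTED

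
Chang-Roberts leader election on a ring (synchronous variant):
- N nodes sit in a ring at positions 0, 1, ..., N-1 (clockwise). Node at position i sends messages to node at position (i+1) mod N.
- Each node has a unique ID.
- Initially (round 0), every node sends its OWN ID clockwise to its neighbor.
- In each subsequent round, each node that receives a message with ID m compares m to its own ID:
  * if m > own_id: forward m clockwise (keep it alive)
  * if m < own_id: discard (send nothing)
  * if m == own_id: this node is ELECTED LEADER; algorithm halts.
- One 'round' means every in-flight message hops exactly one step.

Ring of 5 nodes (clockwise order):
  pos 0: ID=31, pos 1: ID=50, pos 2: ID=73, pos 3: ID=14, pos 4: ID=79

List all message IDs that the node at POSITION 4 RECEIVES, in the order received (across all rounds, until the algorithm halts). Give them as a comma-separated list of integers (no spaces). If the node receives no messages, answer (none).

Round 1: pos1(id50) recv 31: drop; pos2(id73) recv 50: drop; pos3(id14) recv 73: fwd; pos4(id79) recv 14: drop; pos0(id31) recv 79: fwd
Round 2: pos4(id79) recv 73: drop; pos1(id50) recv 79: fwd
Round 3: pos2(id73) recv 79: fwd
Round 4: pos3(id14) recv 79: fwd
Round 5: pos4(id79) recv 79: ELECTED

Answer: 14,73,79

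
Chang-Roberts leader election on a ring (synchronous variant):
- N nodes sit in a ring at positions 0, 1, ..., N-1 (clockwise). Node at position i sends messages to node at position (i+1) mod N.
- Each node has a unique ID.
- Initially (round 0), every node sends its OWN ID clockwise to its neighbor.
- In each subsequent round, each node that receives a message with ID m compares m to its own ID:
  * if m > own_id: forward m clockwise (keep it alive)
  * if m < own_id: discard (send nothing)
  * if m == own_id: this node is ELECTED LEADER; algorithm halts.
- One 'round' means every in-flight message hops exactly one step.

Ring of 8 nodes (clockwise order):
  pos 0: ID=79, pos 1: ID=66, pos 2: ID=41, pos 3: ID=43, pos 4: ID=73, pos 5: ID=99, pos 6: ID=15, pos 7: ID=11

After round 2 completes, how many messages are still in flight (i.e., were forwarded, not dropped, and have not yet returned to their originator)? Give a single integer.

Answer: 3

Derivation:
Round 1: pos1(id66) recv 79: fwd; pos2(id41) recv 66: fwd; pos3(id43) recv 41: drop; pos4(id73) recv 43: drop; pos5(id99) recv 73: drop; pos6(id15) recv 99: fwd; pos7(id11) recv 15: fwd; pos0(id79) recv 11: drop
Round 2: pos2(id41) recv 79: fwd; pos3(id43) recv 66: fwd; pos7(id11) recv 99: fwd; pos0(id79) recv 15: drop
After round 2: 3 messages still in flight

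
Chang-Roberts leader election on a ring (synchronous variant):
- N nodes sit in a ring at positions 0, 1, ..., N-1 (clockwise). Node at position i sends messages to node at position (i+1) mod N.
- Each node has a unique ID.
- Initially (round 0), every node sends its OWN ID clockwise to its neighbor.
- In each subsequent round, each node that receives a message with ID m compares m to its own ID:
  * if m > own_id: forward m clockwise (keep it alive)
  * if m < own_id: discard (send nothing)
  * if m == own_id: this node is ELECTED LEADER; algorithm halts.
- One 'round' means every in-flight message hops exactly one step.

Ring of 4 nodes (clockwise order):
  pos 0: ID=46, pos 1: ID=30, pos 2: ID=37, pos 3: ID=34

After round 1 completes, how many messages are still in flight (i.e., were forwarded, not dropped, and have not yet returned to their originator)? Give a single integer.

Answer: 2

Derivation:
Round 1: pos1(id30) recv 46: fwd; pos2(id37) recv 30: drop; pos3(id34) recv 37: fwd; pos0(id46) recv 34: drop
After round 1: 2 messages still in flight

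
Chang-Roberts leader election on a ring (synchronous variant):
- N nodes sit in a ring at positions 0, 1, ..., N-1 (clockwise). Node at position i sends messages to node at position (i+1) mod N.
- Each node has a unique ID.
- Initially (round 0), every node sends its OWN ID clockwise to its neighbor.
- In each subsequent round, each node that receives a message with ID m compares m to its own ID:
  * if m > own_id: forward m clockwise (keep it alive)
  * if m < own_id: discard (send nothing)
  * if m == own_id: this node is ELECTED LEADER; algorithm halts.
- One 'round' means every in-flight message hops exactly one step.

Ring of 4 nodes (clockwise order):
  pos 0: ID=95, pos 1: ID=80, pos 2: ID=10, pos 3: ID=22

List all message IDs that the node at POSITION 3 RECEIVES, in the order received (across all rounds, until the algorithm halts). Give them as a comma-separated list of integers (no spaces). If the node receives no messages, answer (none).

Round 1: pos1(id80) recv 95: fwd; pos2(id10) recv 80: fwd; pos3(id22) recv 10: drop; pos0(id95) recv 22: drop
Round 2: pos2(id10) recv 95: fwd; pos3(id22) recv 80: fwd
Round 3: pos3(id22) recv 95: fwd; pos0(id95) recv 80: drop
Round 4: pos0(id95) recv 95: ELECTED

Answer: 10,80,95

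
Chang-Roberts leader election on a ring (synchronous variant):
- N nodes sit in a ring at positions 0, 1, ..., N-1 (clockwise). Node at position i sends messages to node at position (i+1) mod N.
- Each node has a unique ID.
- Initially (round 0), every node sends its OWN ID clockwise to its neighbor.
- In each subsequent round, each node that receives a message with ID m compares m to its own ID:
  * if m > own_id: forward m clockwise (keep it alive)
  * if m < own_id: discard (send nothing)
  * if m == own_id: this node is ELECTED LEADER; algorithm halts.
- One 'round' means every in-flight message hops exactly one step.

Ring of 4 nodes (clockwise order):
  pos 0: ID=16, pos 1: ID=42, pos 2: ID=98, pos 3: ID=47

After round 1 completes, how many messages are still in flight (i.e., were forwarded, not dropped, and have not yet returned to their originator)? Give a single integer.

Answer: 2

Derivation:
Round 1: pos1(id42) recv 16: drop; pos2(id98) recv 42: drop; pos3(id47) recv 98: fwd; pos0(id16) recv 47: fwd
After round 1: 2 messages still in flight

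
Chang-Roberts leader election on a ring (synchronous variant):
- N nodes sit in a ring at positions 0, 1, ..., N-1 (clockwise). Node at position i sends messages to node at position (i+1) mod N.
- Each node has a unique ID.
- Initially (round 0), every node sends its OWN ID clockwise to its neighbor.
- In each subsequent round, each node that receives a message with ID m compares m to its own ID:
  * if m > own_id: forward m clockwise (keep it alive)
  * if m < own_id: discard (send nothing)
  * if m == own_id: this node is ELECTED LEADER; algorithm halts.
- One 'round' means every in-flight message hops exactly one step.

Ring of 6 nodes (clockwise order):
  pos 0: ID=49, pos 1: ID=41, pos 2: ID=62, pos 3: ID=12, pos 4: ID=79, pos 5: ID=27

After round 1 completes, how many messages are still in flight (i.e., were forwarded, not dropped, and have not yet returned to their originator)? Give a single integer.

Answer: 3

Derivation:
Round 1: pos1(id41) recv 49: fwd; pos2(id62) recv 41: drop; pos3(id12) recv 62: fwd; pos4(id79) recv 12: drop; pos5(id27) recv 79: fwd; pos0(id49) recv 27: drop
After round 1: 3 messages still in flight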